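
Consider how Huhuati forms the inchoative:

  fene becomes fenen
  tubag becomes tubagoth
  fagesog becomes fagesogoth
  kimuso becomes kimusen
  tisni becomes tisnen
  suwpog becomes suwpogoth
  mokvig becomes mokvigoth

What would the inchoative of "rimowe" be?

kimuso and fagesog both have last vowel 'o' yet inflect differently (kimusen, fagesogoth), so the last vowel is not what conditions the rule; whether the stem ends in a vowel or a consonant is.
"rimowe" ends in a vowel. The stems ending in a vowel (kimuso → kimusen, fene → fenen, tisni → tisnen) drop the final letter and add -en.
The other pattern: stems ending in a consonant add -oth.
So rimowe → rimowen.

rimowen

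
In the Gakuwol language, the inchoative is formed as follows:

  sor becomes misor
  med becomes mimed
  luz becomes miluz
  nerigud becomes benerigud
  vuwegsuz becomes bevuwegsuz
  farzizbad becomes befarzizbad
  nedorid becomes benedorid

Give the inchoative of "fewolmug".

med and nerigud both end in -d yet inflect differently (mimed, benerigud), so the final letter is not what conditions the rule; the number of vowels is.
"fewolmug" has 3 vowels. The stems with 3 vowels (nerigud → benerigud, vuwegsuz → bevuwegsuz, farzizbad → befarzizbad) add the prefix be-.
The other pattern: stems with 1 vowel add the prefix mi-.
So fewolmug → befewolmug.

befewolmug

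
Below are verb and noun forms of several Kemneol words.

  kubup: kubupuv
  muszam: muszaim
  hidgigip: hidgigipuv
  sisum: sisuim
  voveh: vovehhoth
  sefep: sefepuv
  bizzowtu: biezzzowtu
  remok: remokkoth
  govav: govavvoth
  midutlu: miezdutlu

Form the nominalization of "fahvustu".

faezhvustu

sisum and midutlu both have last vowel 'u' yet inflect differently (sisuim, miezdutlu), so the last vowel is not what conditions the rule; the final letter is.
"fahvustu" ends in -u. The stems ending in -u (midutlu → miezdutlu, bizzowtu → biezzzowtu) insert -ez- after the first vowel.
The other patterns: stems ending in -m drop the final letter and add -im; stems ending in -p add -uv; stems ending in -h, -k or -v double the final consonant and add -oth.
So fahvustu → faezhvustu.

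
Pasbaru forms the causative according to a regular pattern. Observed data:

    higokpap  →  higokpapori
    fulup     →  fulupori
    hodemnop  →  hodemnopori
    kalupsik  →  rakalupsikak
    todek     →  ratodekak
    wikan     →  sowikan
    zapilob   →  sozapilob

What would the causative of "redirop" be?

"redirop" ends in -p. The stems ending in -p (higokpap → higokpapori, fulup → fulupori, hodemnop → hodemnopori) add -ori.
So redirop → rediropori.

rediropori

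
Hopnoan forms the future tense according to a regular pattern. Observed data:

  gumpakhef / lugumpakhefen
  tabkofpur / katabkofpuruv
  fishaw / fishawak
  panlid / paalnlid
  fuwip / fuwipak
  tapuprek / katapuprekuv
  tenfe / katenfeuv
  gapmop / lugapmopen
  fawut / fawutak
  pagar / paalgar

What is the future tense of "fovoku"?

fovokuak

"fovoku" begins with f-. The stems beginning with f- (fawut → fawutak, fishaw → fishawak, fuwip → fuwipak) add -ak.
So fovoku → fovokuak.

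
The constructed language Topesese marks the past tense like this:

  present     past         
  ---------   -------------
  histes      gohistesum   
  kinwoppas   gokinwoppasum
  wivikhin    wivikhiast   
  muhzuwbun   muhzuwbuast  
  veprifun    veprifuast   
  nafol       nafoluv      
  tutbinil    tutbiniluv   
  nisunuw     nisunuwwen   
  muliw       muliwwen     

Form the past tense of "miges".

gomigesum

wivikhin and muliw both have last vowel 'i' yet inflect differently (wivikhiast, muliwwen), so the last vowel is not what conditions the rule; the final letter is.
"miges" ends in -s. The stems ending in -s (histes → gohistesum, kinwoppas → gokinwoppasum) add go- … -um around the stem.
So miges → gomigesum.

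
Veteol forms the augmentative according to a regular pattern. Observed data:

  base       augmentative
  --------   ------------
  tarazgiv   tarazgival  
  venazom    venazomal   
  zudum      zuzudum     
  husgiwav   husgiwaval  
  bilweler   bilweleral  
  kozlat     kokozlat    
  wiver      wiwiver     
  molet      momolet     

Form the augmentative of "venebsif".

"venebsif" has 3 vowels. The stems with 3 vowels (husgiwav → husgiwaval, bilweler → bilweleral, venazom → venazomal) add -al.
So venebsif → venebsifal.

venebsifal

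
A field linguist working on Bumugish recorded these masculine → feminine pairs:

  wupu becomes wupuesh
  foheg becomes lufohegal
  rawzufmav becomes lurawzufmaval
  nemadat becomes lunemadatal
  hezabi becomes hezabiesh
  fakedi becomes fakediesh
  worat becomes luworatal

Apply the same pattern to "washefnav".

worat and wupu both begin with w- yet inflect differently (luworatal, wupuesh), so the first letter is not what conditions the rule; whether the stem ends in a vowel or a consonant is.
"washefnav" ends in a consonant. The stems ending in a consonant (rawzufmav → lurawzufmaval, worat → luworatal, nemadat → lunemadatal) add lu- … -al around the stem.
The other pattern: stems ending in a vowel add -esh.
So washefnav → luwashefnaval.

luwashefnaval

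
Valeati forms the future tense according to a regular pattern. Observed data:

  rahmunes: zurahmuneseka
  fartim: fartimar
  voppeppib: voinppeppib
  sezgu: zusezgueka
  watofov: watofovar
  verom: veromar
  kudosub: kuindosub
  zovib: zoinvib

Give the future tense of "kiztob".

fartim and zovib both have last vowel 'i' yet inflect differently (fartimar, zoinvib), so the last vowel is not what conditions the rule; the final letter is.
"kiztob" ends in -b. The stems ending in -b (zovib → zoinvib, voppeppib → voinppeppib, kudosub → kuindosub) insert -in- after the first vowel.
So kiztob → kiinztob.

kiinztob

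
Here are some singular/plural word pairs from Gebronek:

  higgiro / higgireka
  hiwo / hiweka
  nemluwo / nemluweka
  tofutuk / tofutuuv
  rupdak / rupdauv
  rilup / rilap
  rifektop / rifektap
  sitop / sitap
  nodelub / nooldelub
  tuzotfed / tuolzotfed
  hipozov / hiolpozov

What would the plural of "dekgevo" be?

dekgeveka

"dekgevo" ends in -o. The stems ending in -o (higgiro → higgireka, hiwo → hiweka, nemluwo → nemluweka) drop the final letter and add -eka.
The other patterns: stems ending in -k drop the final letter and add -uv; stems ending in -p change the last vowel to 'a'; stems ending in -b, -d or -v insert -ol- after the first vowel.
So dekgevo → dekgeveka.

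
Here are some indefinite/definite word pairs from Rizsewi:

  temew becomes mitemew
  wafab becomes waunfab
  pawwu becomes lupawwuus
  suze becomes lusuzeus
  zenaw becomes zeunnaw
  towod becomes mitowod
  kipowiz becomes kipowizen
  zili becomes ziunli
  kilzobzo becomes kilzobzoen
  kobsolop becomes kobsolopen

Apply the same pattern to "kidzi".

temew and zenaw both end in -w yet inflect differently (mitemew, zeunnaw), so the final letter is not what conditions the rule; the first letter is.
"kidzi" begins with k-. The stems beginning with k- (kipowiz → kipowizen, kilzobzo → kilzobzoen, kobsolop → kobsolopen) add -en.
The other patterns: stems beginning with t- add the prefix mi-; stems beginning with w- or z- insert -un- after the first vowel; stems beginning with p- or s- add lu- … -us around the stem.
So kidzi → kidzien.

kidzien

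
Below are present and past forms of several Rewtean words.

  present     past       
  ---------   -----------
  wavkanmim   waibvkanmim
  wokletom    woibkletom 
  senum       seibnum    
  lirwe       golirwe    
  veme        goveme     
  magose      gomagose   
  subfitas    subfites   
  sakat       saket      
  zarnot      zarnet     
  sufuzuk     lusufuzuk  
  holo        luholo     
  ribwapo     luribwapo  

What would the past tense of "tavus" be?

taves

"tavus" ends in -s. The one such stem in the data (subfitas → subfites) changes the last vowel to 'e' (as do sakat, zarnot), so the same rule applies.
So tavus → taves.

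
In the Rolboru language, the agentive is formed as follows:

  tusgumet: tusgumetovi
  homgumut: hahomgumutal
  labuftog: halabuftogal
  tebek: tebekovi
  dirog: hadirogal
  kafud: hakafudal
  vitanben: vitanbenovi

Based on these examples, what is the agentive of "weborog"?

"weborog" has last vowel 'o'. The stems whose last vowel is 'o' (labuftog → halabuftogal, dirog → hadirogal) add ha- … -al around the stem.
The other pattern: stems whose last vowel is 'e' add -ovi.
So weborog → haweborogal.

haweborogal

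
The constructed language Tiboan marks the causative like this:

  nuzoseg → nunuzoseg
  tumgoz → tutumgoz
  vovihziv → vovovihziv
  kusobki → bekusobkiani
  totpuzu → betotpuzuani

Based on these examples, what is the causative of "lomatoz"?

vovihziv and kusobki both have last vowel 'i' yet inflect differently (vovovihziv, bekusobkiani), so the last vowel is not what conditions the rule; whether the stem ends in a vowel or a consonant is.
"lomatoz" ends in a consonant. The stems ending in a consonant (nuzoseg → nunuzoseg, tumgoz → tutumgoz, vovihziv → vovovihziv) repeat the first consonant+vowel as a prefix.
So lomatoz → lolomatoz.

lolomatoz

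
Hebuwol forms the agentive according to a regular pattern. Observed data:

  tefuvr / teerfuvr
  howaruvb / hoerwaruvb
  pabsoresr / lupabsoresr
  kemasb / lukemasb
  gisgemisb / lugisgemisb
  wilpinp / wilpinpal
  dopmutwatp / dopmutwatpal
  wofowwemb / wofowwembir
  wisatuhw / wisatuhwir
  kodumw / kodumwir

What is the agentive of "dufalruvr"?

duerfalruvr

tefuvr and pabsoresr both end in -r yet inflect differently (teerfuvr, lupabsoresr), so the final letter is not what conditions the rule; the second-to-last letter is.
"dufalruvr" has second-to-last letter 'v'. The stems whose second-to-last letter is 'v' (tefuvr → teerfuvr, howaruvb → hoerwaruvb) insert -er- after the first vowel.
So dufalruvr → duerfalruvr.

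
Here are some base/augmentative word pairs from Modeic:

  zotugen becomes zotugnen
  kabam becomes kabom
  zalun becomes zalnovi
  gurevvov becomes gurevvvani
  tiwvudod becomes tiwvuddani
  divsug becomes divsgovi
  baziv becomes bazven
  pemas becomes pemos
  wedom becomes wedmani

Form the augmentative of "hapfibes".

hapfibsen

wedom and kabam both end in -m yet inflect differently (wedmani, kabom), so the final letter is not what conditions the rule; the last vowel is.
"hapfibes" has last vowel 'e'. The one such stem in the data (zotugen → zotugnen) deletes the last vowel and adds -en (as does baziv), so the same rule applies.
The other patterns: stems whose last vowel is 'o' delete the last vowel and add -ani; stems whose last vowel is 'a' change the last vowel to 'o'; stems whose last vowel is 'u' delete the last vowel and add -ovi.
So hapfibes → hapfibsen.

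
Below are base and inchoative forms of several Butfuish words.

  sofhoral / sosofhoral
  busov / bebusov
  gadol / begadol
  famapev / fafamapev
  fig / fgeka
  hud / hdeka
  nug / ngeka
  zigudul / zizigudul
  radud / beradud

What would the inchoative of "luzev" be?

hud and radud both end in -d yet inflect differently (hdeka, beradud), so the final letter is not what conditions the rule; the number of vowels is.
"luzev" has 2 vowels. The stems with 2 vowels (gadol → begadol, radud → beradud, busov → bebusov) add the prefix be-.
The other patterns: stems with 1 vowel delete the last vowel and add -eka; stems with 3 vowels repeat the first consonant+vowel as a prefix.
So luzev → beluzev.

beluzev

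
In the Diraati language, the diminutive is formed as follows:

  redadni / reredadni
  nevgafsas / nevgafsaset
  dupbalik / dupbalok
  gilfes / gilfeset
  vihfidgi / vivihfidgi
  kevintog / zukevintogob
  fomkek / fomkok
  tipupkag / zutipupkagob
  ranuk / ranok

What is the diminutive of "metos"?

fomkek and gilfes both have last vowel 'e' yet inflect differently (fomkok, gilfeset), so the last vowel is not what conditions the rule; the final letter is.
"metos" ends in -s. The stems ending in -s (gilfes → gilfeset, nevgafsas → nevgafsaset) add -et.
The other patterns: stems ending in -k change the last vowel to 'o'; stems ending in -i repeat the first consonant+vowel as a prefix; stems ending in -g add zu- … -ob around the stem.
So metos → metoset.

metoset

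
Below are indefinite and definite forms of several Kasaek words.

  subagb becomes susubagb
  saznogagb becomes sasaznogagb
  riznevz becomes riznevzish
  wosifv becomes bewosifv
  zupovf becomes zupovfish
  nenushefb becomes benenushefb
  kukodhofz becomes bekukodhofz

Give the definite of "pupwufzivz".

pupwufzivzish

"pupwufzivz" has second-to-last letter 'v'. The stems whose second-to-last letter is 'v' (riznevz → riznevzish, zupovf → zupovfish) add -ish.
The other patterns: stems whose second-to-last letter is 'g' repeat the first consonant+vowel as a prefix; stems whose second-to-last letter is 'f' add the prefix be-.
So pupwufzivz → pupwufzivzish.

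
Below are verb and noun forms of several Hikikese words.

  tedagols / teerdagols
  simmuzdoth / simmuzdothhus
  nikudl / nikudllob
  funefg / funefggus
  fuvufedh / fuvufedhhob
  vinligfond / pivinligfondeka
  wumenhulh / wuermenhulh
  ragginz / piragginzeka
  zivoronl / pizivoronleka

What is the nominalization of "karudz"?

karudzzob

"karudz" has second-to-last letter 'd'. The stems whose second-to-last letter is 'd' (fuvufedh → fuvufedhhob, nikudl → nikudllob) double the final consonant and add -ob.
So karudz → karudzzob.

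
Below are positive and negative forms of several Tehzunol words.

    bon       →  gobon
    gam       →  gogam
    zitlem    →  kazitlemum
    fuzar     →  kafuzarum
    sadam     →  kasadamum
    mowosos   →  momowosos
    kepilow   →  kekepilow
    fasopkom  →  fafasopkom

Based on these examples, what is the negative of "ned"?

gam and zitlem both end in -m yet inflect differently (gogam, kazitlemum), so the final letter is not what conditions the rule; the number of vowels is.
"ned" has 1 vowel. The stems with 1 vowel (bon → gobon, gam → gogam) add the prefix go-.
So ned → goned.

goned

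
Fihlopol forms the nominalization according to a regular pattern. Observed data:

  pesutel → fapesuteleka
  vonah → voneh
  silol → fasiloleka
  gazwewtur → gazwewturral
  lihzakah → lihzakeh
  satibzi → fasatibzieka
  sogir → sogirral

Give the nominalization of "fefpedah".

fefpedeh

"fefpedah" ends in -h. The stems ending in -h (lihzakah → lihzakeh, vonah → voneh) change the last vowel to 'e'.
The other patterns: stems ending in -r double the final consonant and add -al; stems ending in -i or -l add fa- … -eka around the stem.
So fefpedah → fefpedeh.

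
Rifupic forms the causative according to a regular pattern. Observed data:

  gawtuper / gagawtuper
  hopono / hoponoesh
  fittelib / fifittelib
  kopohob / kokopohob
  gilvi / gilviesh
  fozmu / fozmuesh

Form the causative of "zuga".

"zuga" ends in a vowel. The stems ending in a vowel (gilvi → gilviesh, fozmu → fozmuesh, hopono → hoponoesh) add -esh.
So zuga → zugaesh.

zugaesh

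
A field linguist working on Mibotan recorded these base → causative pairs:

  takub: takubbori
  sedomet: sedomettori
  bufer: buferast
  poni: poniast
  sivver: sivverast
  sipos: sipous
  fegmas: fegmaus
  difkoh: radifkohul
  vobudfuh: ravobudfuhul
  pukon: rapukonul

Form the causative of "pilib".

pilibbori

sedomet and bufer both have last vowel 'e' yet inflect differently (sedomettori, buferast), so the last vowel is not what conditions the rule; the final letter is.
"pilib" ends in -b. The one such stem in the data (takub → takubbori) doubles the final consonant and adds -ori (as does sedomet), so the same rule applies.
The other patterns: stems ending in -i or -r add -ast; stems ending in -s drop the final letter and add -us; stems ending in -h or -n add ra- … -ul around the stem.
So pilib → pilibbori.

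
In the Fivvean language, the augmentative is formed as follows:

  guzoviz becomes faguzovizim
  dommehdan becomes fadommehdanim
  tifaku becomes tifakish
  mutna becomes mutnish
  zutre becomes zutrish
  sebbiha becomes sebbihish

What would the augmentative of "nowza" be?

nowzish

"nowza" ends in a vowel. The stems ending in a vowel (tifaku → tifakish, mutna → mutnish, zutre → zutrish) drop the final letter and add -ish.
So nowza → nowzish.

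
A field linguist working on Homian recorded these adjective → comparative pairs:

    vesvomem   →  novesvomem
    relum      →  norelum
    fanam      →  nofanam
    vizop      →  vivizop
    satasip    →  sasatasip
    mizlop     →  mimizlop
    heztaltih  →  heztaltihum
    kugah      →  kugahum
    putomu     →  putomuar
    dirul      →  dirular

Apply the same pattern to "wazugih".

satasip and heztaltih both have last vowel 'i' yet inflect differently (sasatasip, heztaltihum), so the last vowel is not what conditions the rule; the final letter is.
"wazugih" ends in -h. The stems ending in -h (heztaltih → heztaltihum, kugah → kugahum) add -um.
The other patterns: stems ending in -m add the prefix no-; stems ending in -p repeat the first consonant+vowel as a prefix; stems ending in -l or -u add -ar.
So wazugih → wazugihum.

wazugihum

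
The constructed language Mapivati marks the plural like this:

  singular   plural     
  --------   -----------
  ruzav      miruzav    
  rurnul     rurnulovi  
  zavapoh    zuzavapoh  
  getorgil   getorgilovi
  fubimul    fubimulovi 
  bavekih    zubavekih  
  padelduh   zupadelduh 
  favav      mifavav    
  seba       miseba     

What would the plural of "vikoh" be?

fubimul and padelduh both have last vowel 'u' yet inflect differently (fubimulovi, zupadelduh), so the last vowel is not what conditions the rule; the final letter is.
"vikoh" ends in -h. The stems ending in -h (padelduh → zupadelduh, bavekih → zubavekih, zavapoh → zuzavapoh) add the prefix zu-.
The other patterns: stems ending in -l add -ovi; stems ending in -a or -v add the prefix mi-.
So vikoh → zuvikoh.

zuvikoh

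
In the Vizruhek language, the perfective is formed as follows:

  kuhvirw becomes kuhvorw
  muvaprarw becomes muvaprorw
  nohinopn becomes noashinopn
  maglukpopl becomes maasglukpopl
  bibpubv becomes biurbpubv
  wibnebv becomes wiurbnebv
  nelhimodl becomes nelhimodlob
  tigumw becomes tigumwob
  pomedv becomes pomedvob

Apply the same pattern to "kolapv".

koaslapv

maglukpopl and nelhimodl both end in -l yet inflect differently (maasglukpopl, nelhimodlob), so the final letter is not what conditions the rule; the second-to-last letter is.
"kolapv" has second-to-last letter 'p'. The stems whose second-to-last letter is 'p' (nohinopn → noashinopn, maglukpopl → maasglukpopl) insert -as- after the first vowel.
The other patterns: stems whose second-to-last letter is 'r' change the last vowel to 'o'; stems whose second-to-last letter is 'b' insert -ur- after the first vowel; stems whose second-to-last letter is 'd' or 'm' add -ob.
So kolapv → koaslapv.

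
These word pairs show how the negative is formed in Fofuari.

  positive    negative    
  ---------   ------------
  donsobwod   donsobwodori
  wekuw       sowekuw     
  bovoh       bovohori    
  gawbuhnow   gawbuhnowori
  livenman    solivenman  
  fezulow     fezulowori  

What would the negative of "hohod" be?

hohodori

"hohod" has last vowel 'o'. The stems whose last vowel is 'o' (donsobwod → donsobwodori, bovoh → bovohori, gawbuhnow → gawbuhnowori) add -ori.
So hohod → hohodori.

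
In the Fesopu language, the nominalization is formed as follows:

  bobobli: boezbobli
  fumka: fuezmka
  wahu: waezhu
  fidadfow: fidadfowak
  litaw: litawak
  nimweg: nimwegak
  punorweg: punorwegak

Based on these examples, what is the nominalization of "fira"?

fiezra

"fira" ends in a vowel. The stems ending in a vowel (bobobli → boezbobli, fumka → fuezmka, wahu → waezhu) insert -ez- after the first vowel.
So fira → fiezra.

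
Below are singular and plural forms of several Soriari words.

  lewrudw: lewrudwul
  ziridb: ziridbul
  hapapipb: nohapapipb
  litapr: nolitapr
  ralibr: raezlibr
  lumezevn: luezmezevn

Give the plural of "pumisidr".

ziridb and hapapipb both end in -b yet inflect differently (ziridbul, nohapapipb), so the final letter is not what conditions the rule; the second-to-last letter is.
"pumisidr" has second-to-last letter 'd'. The stems whose second-to-last letter is 'd' (lewrudw → lewrudwul, ziridb → ziridbul) add -ul.
So pumisidr → pumisidrul.

pumisidrul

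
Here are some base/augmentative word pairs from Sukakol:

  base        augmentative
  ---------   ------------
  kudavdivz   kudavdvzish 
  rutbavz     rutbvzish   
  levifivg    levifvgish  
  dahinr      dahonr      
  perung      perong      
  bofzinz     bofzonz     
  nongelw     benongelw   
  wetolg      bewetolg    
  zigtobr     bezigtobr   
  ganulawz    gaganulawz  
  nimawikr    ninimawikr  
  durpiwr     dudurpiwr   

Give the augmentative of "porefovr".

"porefovr" has second-to-last letter 'v'. The stems whose second-to-last letter is 'v' (kudavdivz → kudavdvzish, rutbavz → rutbvzish, levifivg → levifvgish) delete the last vowel and add -ish.
So porefovr → porefvrish.

porefvrish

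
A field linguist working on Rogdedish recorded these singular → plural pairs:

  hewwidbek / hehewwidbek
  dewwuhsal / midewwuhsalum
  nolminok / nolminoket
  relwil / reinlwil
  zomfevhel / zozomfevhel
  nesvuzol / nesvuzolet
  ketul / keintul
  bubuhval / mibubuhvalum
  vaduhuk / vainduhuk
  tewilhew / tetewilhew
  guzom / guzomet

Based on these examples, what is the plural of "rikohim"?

riinkohim

nesvuzol and zomfevhel both end in -l yet inflect differently (nesvuzolet, zozomfevhel), so the final letter is not what conditions the rule; the last vowel is.
"rikohim" has last vowel 'i'. The one such stem in the data (relwil → reinlwil) inserts -in- after the first vowel (as do ketul, vaduhuk), so the same rule applies.
So rikohim → riinkohim.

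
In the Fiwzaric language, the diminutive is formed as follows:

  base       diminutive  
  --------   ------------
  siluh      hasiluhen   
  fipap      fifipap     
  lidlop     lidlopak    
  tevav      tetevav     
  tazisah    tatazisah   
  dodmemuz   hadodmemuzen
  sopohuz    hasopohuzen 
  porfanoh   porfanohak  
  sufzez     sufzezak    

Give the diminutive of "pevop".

pevopak

tazisah and siluh both end in -h yet inflect differently (tatazisah, hasiluhen), so the final letter is not what conditions the rule; the last vowel is.
"pevop" has last vowel 'o'. The stems whose last vowel is 'o' (lidlop → lidlopak, porfanoh → porfanohak) add -ak.
So pevop → pevopak.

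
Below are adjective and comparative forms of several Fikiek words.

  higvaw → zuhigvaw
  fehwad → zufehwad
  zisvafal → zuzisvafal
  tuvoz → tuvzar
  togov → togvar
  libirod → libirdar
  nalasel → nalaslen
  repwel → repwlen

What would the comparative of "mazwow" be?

mazwwar

"mazwow" has last vowel 'o'. The stems whose last vowel is 'o' (tuvoz → tuvzar, togov → togvar, libirod → libirdar) delete the last vowel and add -ar.
The other patterns: stems whose last vowel is 'a' add the prefix zu-; stems whose last vowel is 'e' delete the last vowel and add -en.
So mazwow → mazwwar.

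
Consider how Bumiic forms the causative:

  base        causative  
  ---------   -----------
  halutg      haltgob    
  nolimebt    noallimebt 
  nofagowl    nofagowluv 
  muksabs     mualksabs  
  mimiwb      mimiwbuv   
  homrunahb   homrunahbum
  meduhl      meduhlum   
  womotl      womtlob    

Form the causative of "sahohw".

sahohwum

womotl and meduhl both end in -l yet inflect differently (womtlob, meduhlum), so the final letter is not what conditions the rule; the second-to-last letter is.
"sahohw" has second-to-last letter 'h'. The stems whose second-to-last letter is 'h' (homrunahb → homrunahbum, meduhl → meduhlum) add -um.
So sahohw → sahohwum.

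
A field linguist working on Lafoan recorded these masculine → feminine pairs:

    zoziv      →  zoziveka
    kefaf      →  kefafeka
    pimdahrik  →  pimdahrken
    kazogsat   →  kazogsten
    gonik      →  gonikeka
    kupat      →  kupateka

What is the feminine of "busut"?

busuteka

"busut" has 2 vowels. The stems with 2 vowels (gonik → gonikeka, kupat → kupateka, kefaf → kefafeka) add -eka.
The other pattern: stems with 3 vowels delete the last vowel and add -en.
So busut → busuteka.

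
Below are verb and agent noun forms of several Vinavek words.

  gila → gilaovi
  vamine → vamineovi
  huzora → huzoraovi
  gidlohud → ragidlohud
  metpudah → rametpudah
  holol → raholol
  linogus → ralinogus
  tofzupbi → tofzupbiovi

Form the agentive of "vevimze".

vevimzeovi

gila and metpudah both have last vowel 'a' yet inflect differently (gilaovi, rametpudah), so the last vowel is not what conditions the rule; whether the stem ends in a vowel or a consonant is.
"vevimze" ends in a vowel. The stems ending in a vowel (vamine → vamineovi, gila → gilaovi, huzora → huzoraovi) add -ovi.
The other pattern: stems ending in a consonant add the prefix ra-.
So vevimze → vevimzeovi.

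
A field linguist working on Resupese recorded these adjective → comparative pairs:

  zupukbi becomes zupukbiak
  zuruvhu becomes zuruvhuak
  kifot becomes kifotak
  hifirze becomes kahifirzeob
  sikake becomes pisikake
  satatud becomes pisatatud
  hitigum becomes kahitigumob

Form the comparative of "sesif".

pisesif

hifirze and sikake both end in -e yet inflect differently (kahifirzeob, pisikake), so the final letter is not what conditions the rule; the first letter is.
"sesif" begins with s-. The stems beginning with s- (satatud → pisatatud, sikake → pisikake) add the prefix pi-.
The other patterns: stems beginning with k- or z- add -ak; stems beginning with h- add ka- … -ob around the stem.
So sesif → pisesif.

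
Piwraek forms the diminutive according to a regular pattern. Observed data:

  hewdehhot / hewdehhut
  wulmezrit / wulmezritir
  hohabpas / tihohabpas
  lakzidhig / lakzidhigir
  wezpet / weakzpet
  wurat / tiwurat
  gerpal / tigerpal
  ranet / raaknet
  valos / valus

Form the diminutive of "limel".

liakmel

"limel" has last vowel 'e'. The stems whose last vowel is 'e' (wezpet → weakzpet, ranet → raaknet) insert -ak- after the first vowel.
The other patterns: stems whose last vowel is 'o' change the last vowel to 'u'; stems whose last vowel is 'i' add -ir; stems whose last vowel is 'a' add the prefix ti-.
So limel → liakmel.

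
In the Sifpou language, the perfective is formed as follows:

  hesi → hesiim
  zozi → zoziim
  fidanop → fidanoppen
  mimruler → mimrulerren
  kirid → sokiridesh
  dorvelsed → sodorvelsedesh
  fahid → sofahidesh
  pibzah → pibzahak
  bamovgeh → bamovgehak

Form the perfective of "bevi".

"bevi" ends in -i. The stems ending in -i (hesi → hesiim, zozi → zoziim) add -im.
The other patterns: stems ending in -p or -r double the final consonant and add -en; stems ending in -d add so- … -esh around the stem; stems ending in -h add -ak.
So bevi → beviim.

beviim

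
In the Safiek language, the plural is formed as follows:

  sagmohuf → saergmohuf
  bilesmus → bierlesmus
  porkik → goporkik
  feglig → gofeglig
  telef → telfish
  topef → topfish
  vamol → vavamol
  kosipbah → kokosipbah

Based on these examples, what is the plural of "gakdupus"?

"gakdupus" has last vowel 'u'. The stems whose last vowel is 'u' (sagmohuf → saergmohuf, bilesmus → bierlesmus) insert -er- after the first vowel.
The other patterns: stems whose last vowel is 'i' add the prefix go-; stems whose last vowel is 'e' delete the last vowel and add -ish; stems whose last vowel is 'a' or 'o' repeat the first consonant+vowel as a prefix.
So gakdupus → gaerkdupus.

gaerkdupus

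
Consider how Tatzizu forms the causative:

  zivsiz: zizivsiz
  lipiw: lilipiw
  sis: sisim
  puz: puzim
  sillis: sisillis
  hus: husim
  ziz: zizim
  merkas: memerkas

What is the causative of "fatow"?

hus and merkas both end in -s yet inflect differently (husim, memerkas), so the final letter is not what conditions the rule; the number of vowels is.
"fatow" has 2 vowels. The stems with 2 vowels (merkas → memerkas, lipiw → lilipiw, zivsiz → zizivsiz) repeat the first consonant+vowel as a prefix.
So fatow → fafatow.

fafatow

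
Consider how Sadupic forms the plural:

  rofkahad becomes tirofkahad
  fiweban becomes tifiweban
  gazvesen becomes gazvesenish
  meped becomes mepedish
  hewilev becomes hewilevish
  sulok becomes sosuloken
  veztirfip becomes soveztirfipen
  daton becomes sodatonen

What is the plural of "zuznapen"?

zuznapenish

"zuznapen" has last vowel 'e'. The stems whose last vowel is 'e' (gazvesen → gazvesenish, meped → mepedish, hewilev → hewilevish) add -ish.
So zuznapen → zuznapenish.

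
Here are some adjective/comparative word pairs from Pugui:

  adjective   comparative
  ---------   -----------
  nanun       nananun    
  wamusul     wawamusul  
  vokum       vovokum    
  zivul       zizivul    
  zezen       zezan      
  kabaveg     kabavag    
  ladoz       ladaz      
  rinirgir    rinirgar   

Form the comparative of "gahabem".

nanun and zezen both end in -n yet inflect differently (nananun, zezan), so the final letter is not what conditions the rule; the last vowel is.
"gahabem" has last vowel 'e'. The stems whose last vowel is 'e' (zezen → zezan, kabaveg → kabavag) change the last vowel to 'a'.
So gahabem → gahabam.

gahabam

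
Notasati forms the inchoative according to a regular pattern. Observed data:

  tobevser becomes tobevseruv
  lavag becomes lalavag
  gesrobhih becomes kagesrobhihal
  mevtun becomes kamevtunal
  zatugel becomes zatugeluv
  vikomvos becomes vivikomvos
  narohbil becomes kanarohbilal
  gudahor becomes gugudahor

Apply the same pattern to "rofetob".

tobevser and gudahor both end in -r yet inflect differently (tobevseruv, gugudahor), so the final letter is not what conditions the rule; the last vowel is.
"rofetob" has last vowel 'o'. The stems whose last vowel is 'o' (vikomvos → vivikomvos, gudahor → gugudahor) repeat the first consonant+vowel as a prefix.
So rofetob → rorofetob.

rorofetob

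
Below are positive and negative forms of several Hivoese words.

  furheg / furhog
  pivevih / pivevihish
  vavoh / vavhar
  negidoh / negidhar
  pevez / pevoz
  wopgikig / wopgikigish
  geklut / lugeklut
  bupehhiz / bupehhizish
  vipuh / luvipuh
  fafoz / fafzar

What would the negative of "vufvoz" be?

vipuh and pivevih both end in -h yet inflect differently (luvipuh, pivevihish), so the final letter is not what conditions the rule; the last vowel is.
"vufvoz" has last vowel 'o'. The stems whose last vowel is 'o' (fafoz → fafzar, negidoh → negidhar, vavoh → vavhar) delete the last vowel and add -ar.
So vufvoz → vufvzar.

vufvzar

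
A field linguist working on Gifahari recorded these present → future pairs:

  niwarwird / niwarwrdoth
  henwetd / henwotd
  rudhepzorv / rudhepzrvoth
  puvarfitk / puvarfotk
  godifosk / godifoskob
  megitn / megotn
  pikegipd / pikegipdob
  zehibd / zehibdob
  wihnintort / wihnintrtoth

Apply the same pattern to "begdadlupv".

"begdadlupv" has second-to-last letter 'p'. The one such stem in the data (pikegipd → pikegipdob) adds -ob, so the same rule applies.
So begdadlupv → begdadlupvob.

begdadlupvob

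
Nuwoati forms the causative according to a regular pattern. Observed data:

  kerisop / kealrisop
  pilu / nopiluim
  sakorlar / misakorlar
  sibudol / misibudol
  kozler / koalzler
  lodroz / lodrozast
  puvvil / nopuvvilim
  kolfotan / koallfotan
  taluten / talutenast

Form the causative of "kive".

kialve

sibudol and puvvil both end in -l yet inflect differently (misibudol, nopuvvilim), so the final letter is not what conditions the rule; the first letter is.
"kive" begins with k-. The stems beginning with k- (kozler → koalzler, kolfotan → koallfotan, kerisop → kealrisop) insert -al- after the first vowel.
The other patterns: stems beginning with s- add the prefix mi-; stems beginning with p- add no- … -im around the stem; stems beginning with l- or t- add -ast.
So kive → kialve.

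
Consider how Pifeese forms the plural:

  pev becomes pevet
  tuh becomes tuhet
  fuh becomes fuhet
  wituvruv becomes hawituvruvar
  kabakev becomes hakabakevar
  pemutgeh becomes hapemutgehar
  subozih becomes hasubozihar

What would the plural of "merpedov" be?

hamerpedovar

"merpedov" has 3 vowels. The stems with 3 vowels (wituvruv → hawituvruvar, kabakev → hakabakevar, pemutgeh → hapemutgehar) add ha- … -ar around the stem.
So merpedov → hamerpedovar.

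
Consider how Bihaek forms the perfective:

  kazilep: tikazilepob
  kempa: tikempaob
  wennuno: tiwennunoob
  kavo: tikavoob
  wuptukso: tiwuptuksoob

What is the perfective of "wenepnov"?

tiwenepnovob

Every pair shown (kazilep → tikazilepob, kempa → tikempaob, wennuno → tiwennunoob, …) follows the same rule: add ti- … -ob around the stem.
So wenepnov → tiwenepnovob.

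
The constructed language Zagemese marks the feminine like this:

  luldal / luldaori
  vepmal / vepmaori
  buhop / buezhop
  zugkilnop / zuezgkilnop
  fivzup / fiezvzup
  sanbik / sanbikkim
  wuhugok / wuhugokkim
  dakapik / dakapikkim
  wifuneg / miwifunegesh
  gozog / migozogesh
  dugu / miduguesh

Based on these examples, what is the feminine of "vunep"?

vueznep

"vunep" ends in -p. The stems ending in -p (buhop → buezhop, zugkilnop → zuezgkilnop, fivzup → fiezvzup) insert -ez- after the first vowel.
So vunep → vueznep.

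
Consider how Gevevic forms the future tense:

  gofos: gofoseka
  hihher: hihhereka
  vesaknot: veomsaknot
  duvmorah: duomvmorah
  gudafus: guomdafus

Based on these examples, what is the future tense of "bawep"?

bawepeka

"bawep" has 2 vowels. The stems with 2 vowels (gofos → gofoseka, hihher → hihhereka) add -eka.
The other pattern: stems with 3 vowels insert -om- after the first vowel.
So bawep → bawepeka.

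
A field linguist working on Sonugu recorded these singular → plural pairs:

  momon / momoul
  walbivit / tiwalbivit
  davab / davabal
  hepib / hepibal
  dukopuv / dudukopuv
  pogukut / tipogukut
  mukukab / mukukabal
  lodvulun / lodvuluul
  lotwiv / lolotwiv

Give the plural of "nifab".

lodvulun and pogukut both have last vowel 'u' yet inflect differently (lodvuluul, tipogukut), so the last vowel is not what conditions the rule; the final letter is.
"nifab" ends in -b. The stems ending in -b (davab → davabal, hepib → hepibal, mukukab → mukukabal) add -al.
The other patterns: stems ending in -n drop the final letter and add -ul; stems ending in -t add the prefix ti-; stems ending in -v repeat the first consonant+vowel as a prefix.
So nifab → nifabal.

nifabal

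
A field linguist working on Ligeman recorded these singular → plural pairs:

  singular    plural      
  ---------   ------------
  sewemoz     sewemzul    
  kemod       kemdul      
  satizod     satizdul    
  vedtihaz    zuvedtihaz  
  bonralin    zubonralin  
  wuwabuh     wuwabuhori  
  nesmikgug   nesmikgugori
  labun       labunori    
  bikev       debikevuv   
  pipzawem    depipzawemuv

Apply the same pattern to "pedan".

zupedan

sewemoz and vedtihaz both end in -z yet inflect differently (sewemzul, zuvedtihaz), so the final letter is not what conditions the rule; the last vowel is.
"pedan" has last vowel 'a'. The one such stem in the data (vedtihaz → zuvedtihaz) adds the prefix zu-, so the same rule applies.
The other patterns: stems whose last vowel is 'o' delete the last vowel and add -ul; stems whose last vowel is 'u' add -ori; stems whose last vowel is 'e' add de- … -uv around the stem.
So pedan → zupedan.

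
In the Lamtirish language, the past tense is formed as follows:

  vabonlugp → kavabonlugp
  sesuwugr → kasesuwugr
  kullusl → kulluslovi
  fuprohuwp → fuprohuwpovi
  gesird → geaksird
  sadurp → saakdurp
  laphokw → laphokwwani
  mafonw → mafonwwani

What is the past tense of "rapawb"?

"rapawb" has second-to-last letter 'w'. The one such stem in the data (fuprohuwp → fuprohuwpovi) adds -ovi, so the same rule applies.
So rapawb → rapawbovi.

rapawbovi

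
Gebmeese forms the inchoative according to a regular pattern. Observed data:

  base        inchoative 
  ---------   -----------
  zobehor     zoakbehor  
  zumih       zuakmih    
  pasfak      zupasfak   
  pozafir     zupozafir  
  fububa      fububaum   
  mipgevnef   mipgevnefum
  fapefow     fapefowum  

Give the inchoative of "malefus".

malefusum

"malefus" begins with m-. The one such stem in the data (mipgevnef → mipgevnefum) adds -um, so the same rule applies.
The other patterns: stems beginning with z- insert -ak- after the first vowel; stems beginning with p- add the prefix zu-.
So malefus → malefusum.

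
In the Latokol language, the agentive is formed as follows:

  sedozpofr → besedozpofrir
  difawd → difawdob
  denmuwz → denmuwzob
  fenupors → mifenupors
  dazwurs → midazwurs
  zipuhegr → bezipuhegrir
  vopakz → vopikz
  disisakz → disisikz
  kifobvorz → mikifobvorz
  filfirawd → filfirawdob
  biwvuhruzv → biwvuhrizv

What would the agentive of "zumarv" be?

mizumarv

"zumarv" has second-to-last letter 'r'. The stems whose second-to-last letter is 'r' (dazwurs → midazwurs, fenupors → mifenupors, kifobvorz → mikifobvorz) add the prefix mi-.
So zumarv → mizumarv.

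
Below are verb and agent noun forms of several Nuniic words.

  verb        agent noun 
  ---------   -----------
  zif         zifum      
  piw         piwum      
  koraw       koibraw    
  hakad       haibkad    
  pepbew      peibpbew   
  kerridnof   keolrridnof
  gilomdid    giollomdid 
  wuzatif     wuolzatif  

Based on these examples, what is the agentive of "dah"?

"dah" has 1 vowel. The stems with 1 vowel (zif → zifum, piw → piwum) add -um.
The other patterns: stems with 2 vowels insert -ib- after the first vowel; stems with 3 vowels insert -ol- after the first vowel.
So dah → dahum.

dahum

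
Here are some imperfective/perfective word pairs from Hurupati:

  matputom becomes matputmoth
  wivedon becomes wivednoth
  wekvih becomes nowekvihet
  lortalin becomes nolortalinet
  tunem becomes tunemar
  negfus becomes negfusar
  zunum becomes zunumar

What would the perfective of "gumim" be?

"gumim" has last vowel 'i'. The stems whose last vowel is 'i' (wekvih → nowekvihet, lortalin → nolortalinet) add no- … -et around the stem.
The other patterns: stems whose last vowel is 'o' delete the last vowel and add -oth; stems whose last vowel is 'e' or 'u' add -ar.
So gumim → nogumimet.

nogumimet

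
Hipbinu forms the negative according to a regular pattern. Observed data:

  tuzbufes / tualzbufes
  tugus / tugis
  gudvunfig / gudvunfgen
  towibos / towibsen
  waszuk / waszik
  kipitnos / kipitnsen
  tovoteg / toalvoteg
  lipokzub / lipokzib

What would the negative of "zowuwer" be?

zoalwuwer

tuzbufes and kipitnos both end in -s yet inflect differently (tualzbufes, kipitnsen), so the final letter is not what conditions the rule; the last vowel is.
"zowuwer" has last vowel 'e'. The stems whose last vowel is 'e' (tovoteg → toalvoteg, tuzbufes → tualzbufes) insert -al- after the first vowel.
So zowuwer → zoalwuwer.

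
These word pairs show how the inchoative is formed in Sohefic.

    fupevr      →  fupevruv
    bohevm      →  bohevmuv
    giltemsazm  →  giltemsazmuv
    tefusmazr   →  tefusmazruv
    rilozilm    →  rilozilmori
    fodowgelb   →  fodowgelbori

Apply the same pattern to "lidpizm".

rilozilm and giltemsazm both end in -m yet inflect differently (rilozilmori, giltemsazmuv), so the final letter is not what conditions the rule; the second-to-last letter is.
"lidpizm" has second-to-last letter 'z'. The stems whose second-to-last letter is 'z' (tefusmazr → tefusmazruv, giltemsazm → giltemsazmuv) add -uv.
So lidpizm → lidpizmuv.

lidpizmuv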